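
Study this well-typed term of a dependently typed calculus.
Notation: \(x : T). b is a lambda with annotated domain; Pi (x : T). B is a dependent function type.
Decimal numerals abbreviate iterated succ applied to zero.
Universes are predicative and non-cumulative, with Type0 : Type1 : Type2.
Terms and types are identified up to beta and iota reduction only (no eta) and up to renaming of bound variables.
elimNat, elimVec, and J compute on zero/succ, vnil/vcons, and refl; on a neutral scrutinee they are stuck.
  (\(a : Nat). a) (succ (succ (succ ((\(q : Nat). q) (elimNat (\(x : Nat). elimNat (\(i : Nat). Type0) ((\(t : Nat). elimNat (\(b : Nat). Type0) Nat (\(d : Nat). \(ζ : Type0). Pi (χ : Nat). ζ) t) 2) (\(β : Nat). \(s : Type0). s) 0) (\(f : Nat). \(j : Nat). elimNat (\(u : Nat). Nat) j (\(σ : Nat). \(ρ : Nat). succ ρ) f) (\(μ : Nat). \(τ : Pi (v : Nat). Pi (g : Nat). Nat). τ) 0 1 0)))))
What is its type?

type:
  Nat


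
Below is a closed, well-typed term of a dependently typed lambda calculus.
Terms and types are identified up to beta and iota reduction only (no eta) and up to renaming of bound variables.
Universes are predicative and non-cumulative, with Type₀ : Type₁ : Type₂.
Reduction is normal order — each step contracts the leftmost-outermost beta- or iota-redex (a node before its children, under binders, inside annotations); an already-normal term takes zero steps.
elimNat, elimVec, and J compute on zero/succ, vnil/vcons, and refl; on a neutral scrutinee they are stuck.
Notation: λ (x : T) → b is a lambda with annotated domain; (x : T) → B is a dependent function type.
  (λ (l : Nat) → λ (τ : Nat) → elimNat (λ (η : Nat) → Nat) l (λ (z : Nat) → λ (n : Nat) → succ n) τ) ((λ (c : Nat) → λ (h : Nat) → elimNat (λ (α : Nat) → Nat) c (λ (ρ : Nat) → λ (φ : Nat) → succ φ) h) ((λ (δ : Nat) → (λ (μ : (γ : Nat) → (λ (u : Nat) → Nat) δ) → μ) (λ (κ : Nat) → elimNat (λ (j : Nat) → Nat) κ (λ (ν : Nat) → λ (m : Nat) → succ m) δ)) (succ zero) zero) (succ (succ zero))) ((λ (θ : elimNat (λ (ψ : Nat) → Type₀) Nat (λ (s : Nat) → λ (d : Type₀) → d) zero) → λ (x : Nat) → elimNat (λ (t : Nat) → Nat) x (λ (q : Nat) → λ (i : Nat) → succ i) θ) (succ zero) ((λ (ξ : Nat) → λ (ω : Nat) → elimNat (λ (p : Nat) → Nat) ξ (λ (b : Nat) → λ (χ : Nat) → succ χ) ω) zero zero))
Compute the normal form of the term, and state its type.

resulting normal form:
  succ (succ (succ (succ zero)))
inferred type:
  Nat
observation: 31 normal-order steps separate the term from its normal form.


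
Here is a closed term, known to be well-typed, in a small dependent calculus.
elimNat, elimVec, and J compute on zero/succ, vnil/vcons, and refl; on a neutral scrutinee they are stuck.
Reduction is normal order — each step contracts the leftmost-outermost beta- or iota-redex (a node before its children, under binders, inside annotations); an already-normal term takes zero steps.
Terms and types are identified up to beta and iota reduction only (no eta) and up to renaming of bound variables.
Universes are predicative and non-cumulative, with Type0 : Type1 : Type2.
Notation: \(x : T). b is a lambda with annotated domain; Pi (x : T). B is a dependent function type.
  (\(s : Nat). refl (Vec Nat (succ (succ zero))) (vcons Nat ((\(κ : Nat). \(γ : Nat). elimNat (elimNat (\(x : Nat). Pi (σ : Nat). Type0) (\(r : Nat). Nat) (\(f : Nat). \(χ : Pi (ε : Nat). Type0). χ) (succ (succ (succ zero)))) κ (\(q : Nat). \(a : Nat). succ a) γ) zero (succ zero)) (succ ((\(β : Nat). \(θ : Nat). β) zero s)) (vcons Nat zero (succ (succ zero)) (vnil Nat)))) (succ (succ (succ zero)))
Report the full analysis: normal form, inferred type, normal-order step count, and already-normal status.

reduced normal form:
  refl (Vec Nat (succ (succ zero))) (vcons Nat (succ zero) (succ zero) (vcons Nat zero (succ (succ zero)) (vnil Nat)))
the term's type:
  Eq (Vec Nat (succ (succ zero))) (vcons Nat (succ zero) (succ zero) (vcons Nat zero (succ (succ zero)) (vnil Nat))) (vcons Nat (succ zero) (succ zero) (vcons Nat zero (succ (succ zero)) (vnil Nat)))
reduction steps (normal order): 9
term was already normal: no
first contracted redex: a beta-redex


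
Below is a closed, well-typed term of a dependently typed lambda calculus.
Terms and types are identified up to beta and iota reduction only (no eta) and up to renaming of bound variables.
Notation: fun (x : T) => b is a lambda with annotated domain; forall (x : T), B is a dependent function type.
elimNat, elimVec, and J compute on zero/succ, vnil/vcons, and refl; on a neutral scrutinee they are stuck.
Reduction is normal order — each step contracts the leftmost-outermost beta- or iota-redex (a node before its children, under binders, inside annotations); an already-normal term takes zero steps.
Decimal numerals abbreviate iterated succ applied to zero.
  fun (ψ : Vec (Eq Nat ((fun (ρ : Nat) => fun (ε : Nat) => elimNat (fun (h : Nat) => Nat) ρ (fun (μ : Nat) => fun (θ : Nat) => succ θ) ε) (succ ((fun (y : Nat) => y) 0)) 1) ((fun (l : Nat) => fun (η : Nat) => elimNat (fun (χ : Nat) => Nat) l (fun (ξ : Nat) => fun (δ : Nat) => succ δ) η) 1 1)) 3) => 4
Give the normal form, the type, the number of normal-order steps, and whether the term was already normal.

reduced normal form:
  fun (ψ : Vec (Eq Nat 2 2) 3) => 4
the term's type:
  forall (ψ : Vec (Eq Nat 2 2) 3), Nat
steps to reach normal form (normal order): 13
started in normal form: no
first redex: a beta-redex


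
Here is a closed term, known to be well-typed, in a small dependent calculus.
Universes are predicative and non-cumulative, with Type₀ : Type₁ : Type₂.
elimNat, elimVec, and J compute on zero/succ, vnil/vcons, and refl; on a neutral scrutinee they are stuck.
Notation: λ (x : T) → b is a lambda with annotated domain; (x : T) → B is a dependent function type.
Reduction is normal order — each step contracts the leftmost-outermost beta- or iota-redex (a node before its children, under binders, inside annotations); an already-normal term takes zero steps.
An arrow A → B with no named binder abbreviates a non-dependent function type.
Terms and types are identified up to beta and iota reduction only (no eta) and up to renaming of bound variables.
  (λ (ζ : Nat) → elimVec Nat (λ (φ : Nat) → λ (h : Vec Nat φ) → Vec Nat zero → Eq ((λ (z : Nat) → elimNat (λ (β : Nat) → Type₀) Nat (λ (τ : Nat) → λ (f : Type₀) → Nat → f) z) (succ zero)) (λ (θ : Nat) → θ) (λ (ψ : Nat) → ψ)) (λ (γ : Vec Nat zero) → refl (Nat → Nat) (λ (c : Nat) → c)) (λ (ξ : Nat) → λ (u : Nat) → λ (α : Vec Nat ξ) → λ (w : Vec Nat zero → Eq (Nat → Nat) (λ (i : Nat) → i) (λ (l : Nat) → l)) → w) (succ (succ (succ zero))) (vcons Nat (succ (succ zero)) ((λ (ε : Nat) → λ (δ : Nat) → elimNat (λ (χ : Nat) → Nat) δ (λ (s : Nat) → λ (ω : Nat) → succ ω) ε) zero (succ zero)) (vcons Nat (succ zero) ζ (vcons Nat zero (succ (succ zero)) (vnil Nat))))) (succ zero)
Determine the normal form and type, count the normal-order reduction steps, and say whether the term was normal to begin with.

normal form:
  λ (ζ : Vec Nat zero) → refl (Nat → Nat) (λ (φ : Nat) → φ)
inferred type:
  Vec Nat zero → Eq (Nat → Nat) (λ (ζ : Nat) → ζ) (λ (φ : Nat) → φ)
reduction steps (normal order): 17
term was already normal: no
first redex: a beta-redex


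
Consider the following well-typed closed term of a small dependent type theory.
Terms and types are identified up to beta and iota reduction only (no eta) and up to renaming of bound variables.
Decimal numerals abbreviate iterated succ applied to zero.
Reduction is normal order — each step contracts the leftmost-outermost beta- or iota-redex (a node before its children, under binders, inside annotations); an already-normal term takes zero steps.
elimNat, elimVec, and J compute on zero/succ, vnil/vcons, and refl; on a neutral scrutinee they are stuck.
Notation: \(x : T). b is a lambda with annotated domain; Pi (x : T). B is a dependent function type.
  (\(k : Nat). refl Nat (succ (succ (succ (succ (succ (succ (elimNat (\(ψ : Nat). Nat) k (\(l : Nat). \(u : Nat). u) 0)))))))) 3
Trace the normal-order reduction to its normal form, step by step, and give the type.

normal-order reduction:
  (\(k : Nat). refl Nat (succ (succ (succ (succ (succ (succ (elimNat (\(ψ : Nat). Nat) k (\(l : Nat). \(u : Nat). u) 0)))))))) 3
  ~> refl Nat (succ (succ (succ (succ (succ (succ (elimNat (\(k : Nat). Nat) 3 (\(ψ : Nat). \(l : Nat). l) 0)))))))
  ~> refl Nat 9
type:
  Eq Nat 9 9


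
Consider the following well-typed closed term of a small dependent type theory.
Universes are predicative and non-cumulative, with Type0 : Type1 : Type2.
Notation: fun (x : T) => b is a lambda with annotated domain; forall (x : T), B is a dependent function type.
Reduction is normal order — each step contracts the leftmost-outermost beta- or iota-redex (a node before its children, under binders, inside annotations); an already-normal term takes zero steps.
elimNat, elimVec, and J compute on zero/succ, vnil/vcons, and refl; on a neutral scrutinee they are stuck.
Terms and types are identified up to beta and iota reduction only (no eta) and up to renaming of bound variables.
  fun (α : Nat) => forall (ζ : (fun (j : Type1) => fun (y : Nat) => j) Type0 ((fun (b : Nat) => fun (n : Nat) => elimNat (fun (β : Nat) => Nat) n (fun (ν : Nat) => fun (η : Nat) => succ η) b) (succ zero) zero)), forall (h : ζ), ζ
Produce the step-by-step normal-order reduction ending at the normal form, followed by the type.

normal-order reduction:
  fun (α : Nat) => forall (ζ : (fun (j : Type1) => fun (y : Nat) => j) Type0 ((fun (b : Nat) => fun (n : Nat) => elimNat (fun (β : Nat) => Nat) n (fun (ν : Nat) => fun (η : Nat) => succ η) b) (succ zero) zero)), forall (h : ζ), ζ
  ~> fun (α : Nat) => forall (ζ : (fun (j : Nat) => Type0) ((fun (y : Nat) => fun (b : Nat) => elimNat (fun (n : Nat) => Nat) b (fun (β : Nat) => fun (ν : Nat) => succ ν) y) (succ zero) zero)), forall (η : ζ), ζ
  ~> fun (α : Nat) => forall (ζ : Type0), forall (j : ζ), ζ
inferred type:
  forall (α : Nat), Type1


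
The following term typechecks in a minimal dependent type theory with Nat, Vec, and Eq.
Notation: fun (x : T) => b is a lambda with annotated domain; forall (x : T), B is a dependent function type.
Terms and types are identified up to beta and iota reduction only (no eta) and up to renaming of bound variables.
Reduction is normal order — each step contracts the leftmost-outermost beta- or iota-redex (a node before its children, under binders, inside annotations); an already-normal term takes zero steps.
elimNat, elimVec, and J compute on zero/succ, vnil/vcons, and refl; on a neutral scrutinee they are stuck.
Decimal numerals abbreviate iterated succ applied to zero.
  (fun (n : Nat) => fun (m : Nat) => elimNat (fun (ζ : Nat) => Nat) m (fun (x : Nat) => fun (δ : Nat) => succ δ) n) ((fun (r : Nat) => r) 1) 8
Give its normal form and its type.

resulting normal form:
  9
the term's type:
  Nat


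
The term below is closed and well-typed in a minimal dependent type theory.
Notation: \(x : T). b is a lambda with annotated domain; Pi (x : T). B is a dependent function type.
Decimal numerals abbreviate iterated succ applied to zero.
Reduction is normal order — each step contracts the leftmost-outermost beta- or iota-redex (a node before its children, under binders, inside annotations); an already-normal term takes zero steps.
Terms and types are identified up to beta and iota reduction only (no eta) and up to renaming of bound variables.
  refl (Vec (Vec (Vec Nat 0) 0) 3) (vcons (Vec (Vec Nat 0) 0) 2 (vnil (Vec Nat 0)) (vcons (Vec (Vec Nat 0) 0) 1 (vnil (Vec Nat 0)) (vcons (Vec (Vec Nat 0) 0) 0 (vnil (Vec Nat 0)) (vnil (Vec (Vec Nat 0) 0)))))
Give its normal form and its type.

resulting normal form:
  refl (Vec (Vec (Vec Nat 0) 0) 3) (vcons (Vec (Vec Nat 0) 0) 2 (vnil (Vec Nat 0)) (vcons (Vec (Vec Nat 0) 0) 1 (vnil (Vec Nat 0)) (vcons (Vec (Vec Nat 0) 0) 0 (vnil (Vec Nat 0)) (vnil (Vec (Vec Nat 0) 0)))))
type:
  Eq (Vec (Vec (Vec Nat 0) 0) 3) (vcons (Vec (Vec Nat 0) 0) 2 (vnil (Vec Nat 0)) (vcons (Vec (Vec Nat 0) 0) 1 (vnil (Vec Nat 0)) (vcons (Vec (Vec Nat 0) 0) 0 (vnil (Vec Nat 0)) (vnil (Vec (Vec Nat 0) 0))))) (vcons (Vec (Vec Nat 0) 0) 2 (vnil (Vec Nat 0)) (vcons (Vec (Vec Nat 0) 0) 1 (vnil (Vec Nat 0)) (vcons (Vec (Vec Nat 0) 0) 0 (vnil (Vec Nat 0)) (vnil (Vec (Vec Nat 0) 0)))))
observation: the term is already in normal form.


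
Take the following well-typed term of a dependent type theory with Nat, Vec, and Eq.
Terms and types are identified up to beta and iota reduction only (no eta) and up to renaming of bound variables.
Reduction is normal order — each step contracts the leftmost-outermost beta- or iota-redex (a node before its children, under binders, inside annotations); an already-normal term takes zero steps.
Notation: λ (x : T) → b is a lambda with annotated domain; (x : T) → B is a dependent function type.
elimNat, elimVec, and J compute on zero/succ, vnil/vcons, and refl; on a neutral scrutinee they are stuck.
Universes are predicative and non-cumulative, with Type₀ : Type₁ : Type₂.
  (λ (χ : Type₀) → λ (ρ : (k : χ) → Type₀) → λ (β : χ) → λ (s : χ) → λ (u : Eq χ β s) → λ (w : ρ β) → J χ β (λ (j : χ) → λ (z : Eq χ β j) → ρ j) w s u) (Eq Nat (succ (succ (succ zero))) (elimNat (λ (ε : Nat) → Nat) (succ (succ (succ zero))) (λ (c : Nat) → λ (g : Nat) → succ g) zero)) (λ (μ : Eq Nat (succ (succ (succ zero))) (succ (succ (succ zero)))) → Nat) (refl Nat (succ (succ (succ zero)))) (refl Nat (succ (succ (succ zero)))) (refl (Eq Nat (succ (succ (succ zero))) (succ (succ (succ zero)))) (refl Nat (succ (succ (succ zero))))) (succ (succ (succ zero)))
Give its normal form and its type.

reduced normal form:
  succ (succ (succ zero))
type:
  Nat
observation: contracting a beta-redex first, the term normalizes in 7 steps.


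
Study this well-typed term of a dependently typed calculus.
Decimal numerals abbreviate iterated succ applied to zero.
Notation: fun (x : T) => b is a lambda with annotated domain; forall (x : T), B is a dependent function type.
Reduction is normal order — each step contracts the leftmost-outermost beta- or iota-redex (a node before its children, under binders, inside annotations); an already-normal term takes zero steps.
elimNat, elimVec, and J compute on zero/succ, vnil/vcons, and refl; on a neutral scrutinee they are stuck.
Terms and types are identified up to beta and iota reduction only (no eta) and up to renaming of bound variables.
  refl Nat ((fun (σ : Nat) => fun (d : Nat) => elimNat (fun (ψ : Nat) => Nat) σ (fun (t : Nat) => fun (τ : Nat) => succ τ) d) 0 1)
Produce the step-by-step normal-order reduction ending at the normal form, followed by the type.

normal-order reduction:
  refl Nat ((fun (σ : Nat) => fun (d : Nat) => elimNat (fun (ψ : Nat) => Nat) σ (fun (t : Nat) => fun (τ : Nat) => succ τ) d) 0 1)
  ~> refl Nat ((fun (σ : Nat) => elimNat (fun (d : Nat) => Nat) 0 (fun (ψ : Nat) => fun (t : Nat) => succ t) σ) 1)
  ~> refl Nat (elimNat (fun (σ : Nat) => Nat) 0 (fun (d : Nat) => fun (ψ : Nat) => succ ψ) 1)
  ~> refl Nat ((fun (σ : Nat) => fun (d : Nat) => succ d) 0 (elimNat (fun (ψ : Nat) => Nat) 0 (fun (t : Nat) => fun (τ : Nat) => succ τ) 0))
  ~> refl Nat ((fun (σ : Nat) => succ σ) (elimNat (fun (d : Nat) => Nat) 0 (fun (ψ : Nat) => fun (t : Nat) => succ t) 0))
  ~> refl Nat (succ (elimNat (fun (σ : Nat) => Nat) 0 (fun (d : Nat) => fun (ψ : Nat) => succ ψ) 0))
  ~> refl Nat 1
the term's type:
  Eq Nat 1 1


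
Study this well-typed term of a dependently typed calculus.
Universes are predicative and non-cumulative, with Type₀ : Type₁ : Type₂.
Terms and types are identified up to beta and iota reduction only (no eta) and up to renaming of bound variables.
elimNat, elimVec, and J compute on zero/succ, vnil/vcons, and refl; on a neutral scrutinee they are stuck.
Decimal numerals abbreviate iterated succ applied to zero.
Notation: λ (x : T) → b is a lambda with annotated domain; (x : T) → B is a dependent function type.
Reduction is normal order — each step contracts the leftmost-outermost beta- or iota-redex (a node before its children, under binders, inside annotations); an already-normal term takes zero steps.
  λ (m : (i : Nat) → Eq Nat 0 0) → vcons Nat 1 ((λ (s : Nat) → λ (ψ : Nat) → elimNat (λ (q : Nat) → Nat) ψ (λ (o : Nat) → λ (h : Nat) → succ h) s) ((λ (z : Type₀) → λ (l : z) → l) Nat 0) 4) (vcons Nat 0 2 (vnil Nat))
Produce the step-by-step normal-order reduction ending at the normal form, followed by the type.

normal-order reduction:
  λ (m : (i : Nat) → Eq Nat 0 0) → vcons Nat 1 ((λ (s : Nat) → λ (ψ : Nat) → elimNat (λ (q : Nat) → Nat) ψ (λ (o : Nat) → λ (h : Nat) → succ h) s) ((λ (z : Type₀) → λ (l : z) → l) Nat 0) 4) (vcons Nat 0 2 (vnil Nat))
  ~> λ (m : (i : Nat) → Eq Nat 0 0) → vcons Nat 1 ((λ (s : Nat) → elimNat (λ (ψ : Nat) → Nat) s (λ (q : Nat) → λ (o : Nat) → succ o) ((λ (h : Type₀) → λ (z : h) → z) Nat 0)) 4) (vcons Nat 0 2 (vnil Nat))
  ~> λ (m : (i : Nat) → Eq Nat 0 0) → vcons Nat 1 (elimNat (λ (s : Nat) → Nat) 4 (λ (ψ : Nat) → λ (q : Nat) → succ q) ((λ (o : Type₀) → λ (h : o) → h) Nat 0)) (vcons Nat 0 2 (vnil Nat))
  ~> λ (m : (i : Nat) → Eq Nat 0 0) → vcons Nat 1 (elimNat (λ (s : Nat) → Nat) 4 (λ (ψ : Nat) → λ (q : Nat) → succ q) ((λ (o : Nat) → o) 0)) (vcons Nat 0 2 (vnil Nat))
  ~> λ (m : (i : Nat) → Eq Nat 0 0) → vcons Nat 1 (elimNat (λ (s : Nat) → Nat) 4 (λ (ψ : Nat) → λ (q : Nat) → succ q) 0) (vcons Nat 0 2 (vnil Nat))
  ~> λ (m : (i : Nat) → Eq Nat 0 0) → vcons Nat 1 4 (vcons Nat 0 2 (vnil Nat))
the term's type:
  (m : (i : Nat) → Eq Nat 0 0) → Vec Nat 2


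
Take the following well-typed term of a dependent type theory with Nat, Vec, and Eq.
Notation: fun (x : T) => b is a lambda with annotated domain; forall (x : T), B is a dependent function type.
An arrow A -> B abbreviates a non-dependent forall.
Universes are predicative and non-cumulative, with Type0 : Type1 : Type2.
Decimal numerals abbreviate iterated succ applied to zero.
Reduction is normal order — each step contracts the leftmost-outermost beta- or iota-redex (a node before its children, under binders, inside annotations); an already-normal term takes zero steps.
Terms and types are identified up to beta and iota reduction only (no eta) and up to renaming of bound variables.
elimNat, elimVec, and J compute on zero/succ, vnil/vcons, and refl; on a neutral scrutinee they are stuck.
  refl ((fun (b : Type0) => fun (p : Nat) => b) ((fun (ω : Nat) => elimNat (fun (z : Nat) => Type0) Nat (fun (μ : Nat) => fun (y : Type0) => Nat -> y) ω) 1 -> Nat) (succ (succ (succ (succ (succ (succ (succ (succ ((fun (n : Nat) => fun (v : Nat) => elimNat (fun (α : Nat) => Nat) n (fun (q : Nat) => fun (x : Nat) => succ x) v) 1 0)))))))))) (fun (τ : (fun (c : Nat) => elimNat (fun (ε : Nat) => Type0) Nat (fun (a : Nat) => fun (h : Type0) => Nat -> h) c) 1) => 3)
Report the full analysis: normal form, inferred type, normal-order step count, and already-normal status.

normal form:
  refl ((Nat -> Nat) -> Nat) (fun (b : Nat -> Nat) => 3)
the term's type:
  Eq ((Nat -> Nat) -> Nat) (fun (b : Nat -> Nat) => 3) (fun (p : Nat -> Nat) => 3)
reduction steps (normal order): 12
term was already normal: no
first contracted redex: a beta-redex


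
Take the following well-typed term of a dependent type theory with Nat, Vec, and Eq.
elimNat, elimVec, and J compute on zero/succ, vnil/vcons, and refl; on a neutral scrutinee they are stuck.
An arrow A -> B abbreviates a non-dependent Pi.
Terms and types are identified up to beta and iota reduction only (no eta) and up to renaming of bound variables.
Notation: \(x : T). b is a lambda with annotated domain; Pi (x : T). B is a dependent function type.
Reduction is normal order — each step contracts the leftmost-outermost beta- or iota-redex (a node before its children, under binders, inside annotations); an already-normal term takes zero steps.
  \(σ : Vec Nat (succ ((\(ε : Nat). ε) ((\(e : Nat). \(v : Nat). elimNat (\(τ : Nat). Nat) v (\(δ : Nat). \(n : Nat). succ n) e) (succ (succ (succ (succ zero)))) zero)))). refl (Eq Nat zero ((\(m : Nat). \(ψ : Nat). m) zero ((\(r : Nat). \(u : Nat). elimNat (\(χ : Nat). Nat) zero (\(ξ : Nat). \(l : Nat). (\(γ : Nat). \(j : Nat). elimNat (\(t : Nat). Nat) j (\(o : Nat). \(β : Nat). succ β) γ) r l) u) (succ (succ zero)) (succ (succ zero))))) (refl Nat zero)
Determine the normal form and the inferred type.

reduced normal form:
  \(σ : Vec Nat (succ (succ (succ (succ (succ zero)))))). refl (Eq Nat zero zero) (refl Nat zero)
inferred type:
  Vec Nat (succ (succ (succ (succ (succ zero))))) -> Eq (Eq Nat zero zero) (refl Nat zero) (refl Nat zero)


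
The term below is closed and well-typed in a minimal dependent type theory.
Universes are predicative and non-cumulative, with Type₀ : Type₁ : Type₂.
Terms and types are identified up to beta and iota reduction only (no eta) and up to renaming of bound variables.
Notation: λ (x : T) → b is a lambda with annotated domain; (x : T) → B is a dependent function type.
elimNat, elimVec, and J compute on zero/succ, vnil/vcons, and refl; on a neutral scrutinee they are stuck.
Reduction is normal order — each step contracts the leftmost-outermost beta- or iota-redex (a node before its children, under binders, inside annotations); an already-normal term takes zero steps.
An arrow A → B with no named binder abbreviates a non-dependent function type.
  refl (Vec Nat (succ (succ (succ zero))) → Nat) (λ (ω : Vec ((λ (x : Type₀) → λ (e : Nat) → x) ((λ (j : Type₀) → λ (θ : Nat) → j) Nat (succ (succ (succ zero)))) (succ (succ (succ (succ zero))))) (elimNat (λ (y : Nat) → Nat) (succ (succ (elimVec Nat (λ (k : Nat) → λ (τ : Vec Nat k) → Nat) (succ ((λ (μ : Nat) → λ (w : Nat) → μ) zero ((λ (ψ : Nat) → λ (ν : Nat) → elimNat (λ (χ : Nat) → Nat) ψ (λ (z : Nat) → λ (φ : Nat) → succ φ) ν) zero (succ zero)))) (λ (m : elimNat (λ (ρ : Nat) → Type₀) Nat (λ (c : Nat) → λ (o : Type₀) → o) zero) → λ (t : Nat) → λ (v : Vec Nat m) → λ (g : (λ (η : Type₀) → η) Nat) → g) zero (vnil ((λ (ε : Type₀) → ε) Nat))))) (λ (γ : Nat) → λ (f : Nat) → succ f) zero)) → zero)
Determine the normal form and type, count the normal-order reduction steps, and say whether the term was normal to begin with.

reduced normal form:
  refl (Vec Nat (succ (succ (succ zero))) → Nat) (λ (ω : Vec Nat (succ (succ (succ zero)))) → zero)
inferred type:
  Eq (Vec Nat (succ (succ (succ zero))) → Nat) (λ (ω : Vec Nat (succ (succ (succ zero)))) → zero) (λ (x : Vec Nat (succ (succ (succ zero)))) → zero)
normal-order step count: 8
started in normal form: no
first contracted redex: a beta-redex


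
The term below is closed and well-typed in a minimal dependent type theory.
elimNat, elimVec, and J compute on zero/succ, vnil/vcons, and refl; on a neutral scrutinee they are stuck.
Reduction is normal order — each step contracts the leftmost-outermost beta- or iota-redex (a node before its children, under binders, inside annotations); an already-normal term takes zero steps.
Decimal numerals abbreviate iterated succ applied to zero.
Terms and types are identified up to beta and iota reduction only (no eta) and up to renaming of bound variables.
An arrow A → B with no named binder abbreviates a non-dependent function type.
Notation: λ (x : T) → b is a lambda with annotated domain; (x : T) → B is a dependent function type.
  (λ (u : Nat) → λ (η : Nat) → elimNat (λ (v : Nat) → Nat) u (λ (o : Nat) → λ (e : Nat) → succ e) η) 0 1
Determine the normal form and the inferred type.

normal form:
  1
the term's type:
  Nat


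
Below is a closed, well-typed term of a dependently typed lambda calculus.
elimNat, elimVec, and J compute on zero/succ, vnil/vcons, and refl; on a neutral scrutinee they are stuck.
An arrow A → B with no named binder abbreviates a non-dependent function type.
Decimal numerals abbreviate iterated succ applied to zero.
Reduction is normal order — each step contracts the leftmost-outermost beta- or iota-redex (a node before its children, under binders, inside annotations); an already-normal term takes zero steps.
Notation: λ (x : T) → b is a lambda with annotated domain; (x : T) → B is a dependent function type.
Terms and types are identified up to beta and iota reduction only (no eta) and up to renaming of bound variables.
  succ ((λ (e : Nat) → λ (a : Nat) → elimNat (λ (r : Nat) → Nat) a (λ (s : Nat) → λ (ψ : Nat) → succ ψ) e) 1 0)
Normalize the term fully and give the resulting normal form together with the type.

resulting normal form:
  2
inferred type:
  Nat


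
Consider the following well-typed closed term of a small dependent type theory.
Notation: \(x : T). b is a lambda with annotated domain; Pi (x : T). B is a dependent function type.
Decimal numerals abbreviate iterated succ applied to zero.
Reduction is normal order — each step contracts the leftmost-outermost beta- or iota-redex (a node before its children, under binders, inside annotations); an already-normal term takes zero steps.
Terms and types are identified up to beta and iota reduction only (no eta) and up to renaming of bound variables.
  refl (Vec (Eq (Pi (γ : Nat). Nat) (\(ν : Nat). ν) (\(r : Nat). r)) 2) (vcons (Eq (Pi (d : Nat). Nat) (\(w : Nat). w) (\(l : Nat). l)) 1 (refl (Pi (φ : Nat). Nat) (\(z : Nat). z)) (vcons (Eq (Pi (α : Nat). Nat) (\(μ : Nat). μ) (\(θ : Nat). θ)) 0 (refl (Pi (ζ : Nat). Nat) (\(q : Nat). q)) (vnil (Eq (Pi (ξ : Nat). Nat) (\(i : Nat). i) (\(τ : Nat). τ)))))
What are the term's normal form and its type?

resulting normal form:
  refl (Vec (Eq (Pi (γ : Nat). Nat) (\(ν : Nat). ν) (\(r : Nat). r)) 2) (vcons (Eq (Pi (d : Nat). Nat) (\(w : Nat). w) (\(l : Nat). l)) 1 (refl (Pi (φ : Nat). Nat) (\(z : Nat). z)) (vcons (Eq (Pi (α : Nat). Nat) (\(μ : Nat). μ) (\(θ : Nat). θ)) 0 (refl (Pi (ζ : Nat). Nat) (\(q : Nat). q)) (vnil (Eq (Pi (ξ : Nat). Nat) (\(i : Nat). i) (\(τ : Nat). τ)))))
the term's type:
  Eq (Vec (Eq (Pi (γ : Nat). Nat) (\(ν : Nat). ν) (\(r : Nat). r)) 2) (vcons (Eq (Pi (d : Nat). Nat) (\(w : Nat). w) (\(l : Nat). l)) 1 (refl (Pi (φ : Nat). Nat) (\(z : Nat). z)) (vcons (Eq (Pi (α : Nat). Nat) (\(μ : Nat). μ) (\(θ : Nat). θ)) 0 (refl (Pi (ζ : Nat). Nat) (\(q : Nat). q)) (vnil (Eq (Pi (ξ : Nat). Nat) (\(i : Nat). i) (\(τ : Nat). τ))))) (vcons (Eq (Pi (m : Nat). Nat) (\(n : Nat). n) (\(j : Nat). j)) 1 (refl (Pi (c : Nat). Nat) (\(χ : Nat). χ)) (vcons (Eq (Pi (η : Nat). Nat) (\(y : Nat). y) (\(v : Nat). v)) 0 (refl (Pi (b : Nat). Nat) (\(β : Nat). β)) (vnil (Eq (Pi (o : Nat). Nat) (\(σ : Nat). σ) (\(a : Nat). a)))))
observation: the term is already in normal form.


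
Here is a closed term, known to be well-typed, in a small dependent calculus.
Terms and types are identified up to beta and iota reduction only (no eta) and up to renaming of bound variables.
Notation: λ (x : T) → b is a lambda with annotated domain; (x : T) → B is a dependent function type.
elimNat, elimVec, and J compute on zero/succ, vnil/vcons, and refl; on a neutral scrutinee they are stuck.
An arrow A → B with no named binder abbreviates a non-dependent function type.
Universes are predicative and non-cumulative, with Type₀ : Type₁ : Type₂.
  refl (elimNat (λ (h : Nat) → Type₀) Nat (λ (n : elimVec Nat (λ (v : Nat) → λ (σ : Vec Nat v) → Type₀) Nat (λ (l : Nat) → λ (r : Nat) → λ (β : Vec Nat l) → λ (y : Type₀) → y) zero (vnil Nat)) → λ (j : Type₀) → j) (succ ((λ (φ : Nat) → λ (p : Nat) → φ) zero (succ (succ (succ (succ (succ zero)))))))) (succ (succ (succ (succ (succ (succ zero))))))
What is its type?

type:
  Eq Nat (succ (succ (succ (succ (succ (succ zero)))))) (succ (succ (succ (succ (succ (succ zero))))))


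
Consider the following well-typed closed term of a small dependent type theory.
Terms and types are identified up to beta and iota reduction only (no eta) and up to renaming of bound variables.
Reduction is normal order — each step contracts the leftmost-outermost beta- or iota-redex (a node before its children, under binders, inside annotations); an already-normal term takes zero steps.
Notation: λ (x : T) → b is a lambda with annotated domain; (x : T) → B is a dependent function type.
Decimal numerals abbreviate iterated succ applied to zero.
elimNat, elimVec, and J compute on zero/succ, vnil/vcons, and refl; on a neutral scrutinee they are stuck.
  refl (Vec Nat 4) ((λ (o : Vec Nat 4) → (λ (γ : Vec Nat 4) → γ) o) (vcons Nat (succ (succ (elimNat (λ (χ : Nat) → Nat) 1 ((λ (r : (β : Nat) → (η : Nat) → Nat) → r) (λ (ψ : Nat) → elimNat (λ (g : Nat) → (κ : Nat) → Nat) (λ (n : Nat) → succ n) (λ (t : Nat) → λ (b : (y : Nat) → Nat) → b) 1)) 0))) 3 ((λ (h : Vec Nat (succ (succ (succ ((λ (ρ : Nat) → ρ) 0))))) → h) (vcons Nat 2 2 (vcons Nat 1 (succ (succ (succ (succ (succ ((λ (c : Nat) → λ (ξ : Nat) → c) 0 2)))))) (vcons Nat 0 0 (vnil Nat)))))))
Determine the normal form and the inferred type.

resulting normal form:
  refl (Vec Nat 4) (vcons Nat 3 3 (vcons Nat 2 2 (vcons Nat 1 5 (vcons Nat 0 0 (vnil Nat)))))
inferred type:
  Eq (Vec Nat 4) (vcons Nat 3 3 (vcons Nat 2 2 (vcons Nat 1 5 (vcons Nat 0 0 (vnil Nat))))) (vcons Nat 3 3 (vcons Nat 2 2 (vcons Nat 1 5 (vcons Nat 0 0 (vnil Nat)))))
observation: 6 normal-order steps normalize the term, beginning with a beta-redex.


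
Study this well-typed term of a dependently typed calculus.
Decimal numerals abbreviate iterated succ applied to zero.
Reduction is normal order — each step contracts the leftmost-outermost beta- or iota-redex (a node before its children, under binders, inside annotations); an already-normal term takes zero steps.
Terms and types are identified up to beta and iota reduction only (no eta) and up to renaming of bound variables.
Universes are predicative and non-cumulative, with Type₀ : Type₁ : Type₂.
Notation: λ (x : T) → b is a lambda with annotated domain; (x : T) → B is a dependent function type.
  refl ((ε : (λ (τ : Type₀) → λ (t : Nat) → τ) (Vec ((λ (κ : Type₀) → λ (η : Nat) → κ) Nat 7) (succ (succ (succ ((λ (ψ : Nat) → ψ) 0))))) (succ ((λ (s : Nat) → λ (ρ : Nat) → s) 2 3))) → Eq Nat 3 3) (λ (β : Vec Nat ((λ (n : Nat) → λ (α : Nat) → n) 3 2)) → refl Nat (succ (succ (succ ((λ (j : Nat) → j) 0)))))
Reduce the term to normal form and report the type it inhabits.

reduced normal form:
  refl ((ε : Vec Nat 3) → Eq Nat 3 3) (λ (τ : Vec Nat 3) → refl Nat 3)
the term's type:
  Eq ((ε : Vec Nat 3) → Eq Nat 3 3) (λ (τ : Vec Nat 3) → refl Nat 3) (λ (t : Vec Nat 3) → refl Nat 3)
observation: reduction starts at a beta-redex, and 8 normal-order steps reach the normal form.


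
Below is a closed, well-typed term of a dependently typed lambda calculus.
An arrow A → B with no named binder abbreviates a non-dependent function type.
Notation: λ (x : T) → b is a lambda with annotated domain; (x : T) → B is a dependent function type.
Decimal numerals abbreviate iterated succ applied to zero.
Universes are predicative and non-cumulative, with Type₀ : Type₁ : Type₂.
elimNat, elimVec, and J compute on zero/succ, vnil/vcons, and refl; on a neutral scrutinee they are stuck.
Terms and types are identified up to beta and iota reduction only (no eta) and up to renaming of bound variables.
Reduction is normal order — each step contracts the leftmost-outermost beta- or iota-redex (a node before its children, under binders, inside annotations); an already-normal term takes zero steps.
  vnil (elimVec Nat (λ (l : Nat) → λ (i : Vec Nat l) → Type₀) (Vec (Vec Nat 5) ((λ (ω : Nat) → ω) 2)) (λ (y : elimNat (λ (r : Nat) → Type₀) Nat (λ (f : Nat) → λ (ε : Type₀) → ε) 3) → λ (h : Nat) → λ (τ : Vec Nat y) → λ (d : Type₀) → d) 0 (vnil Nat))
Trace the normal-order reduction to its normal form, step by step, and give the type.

reduction (normal order):
  vnil (elimVec Nat (λ (l : Nat) → λ (i : Vec Nat l) → Type₀) (Vec (Vec Nat 5) ((λ (ω : Nat) → ω) 2)) (λ (y : elimNat (λ (r : Nat) → Type₀) Nat (λ (f : Nat) → λ (ε : Type₀) → ε) 3) → λ (h : Nat) → λ (τ : Vec Nat y) → λ (d : Type₀) → d) 0 (vnil Nat))
  ~> vnil (Vec (Vec Nat 5) ((λ (l : Nat) → l) 2))
  ~> vnil (Vec (Vec Nat 5) 2)
inferred type:
  Vec (Vec (Vec Nat 5) 2) 0


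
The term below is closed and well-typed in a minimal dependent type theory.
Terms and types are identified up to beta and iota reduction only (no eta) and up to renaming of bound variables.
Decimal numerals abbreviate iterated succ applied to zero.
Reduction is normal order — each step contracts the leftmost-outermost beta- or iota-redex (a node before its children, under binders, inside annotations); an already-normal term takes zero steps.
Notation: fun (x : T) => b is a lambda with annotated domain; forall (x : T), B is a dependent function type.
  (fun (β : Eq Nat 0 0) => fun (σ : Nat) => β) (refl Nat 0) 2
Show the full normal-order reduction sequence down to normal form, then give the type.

normal-order reduction sequence:
  (fun (β : Eq Nat 0 0) => fun (σ : Nat) => β) (refl Nat 0) 2
  ~> (fun (β : Nat) => refl Nat 0) 2
  ~> refl Nat 0
type:
  Eq Nat 0 0


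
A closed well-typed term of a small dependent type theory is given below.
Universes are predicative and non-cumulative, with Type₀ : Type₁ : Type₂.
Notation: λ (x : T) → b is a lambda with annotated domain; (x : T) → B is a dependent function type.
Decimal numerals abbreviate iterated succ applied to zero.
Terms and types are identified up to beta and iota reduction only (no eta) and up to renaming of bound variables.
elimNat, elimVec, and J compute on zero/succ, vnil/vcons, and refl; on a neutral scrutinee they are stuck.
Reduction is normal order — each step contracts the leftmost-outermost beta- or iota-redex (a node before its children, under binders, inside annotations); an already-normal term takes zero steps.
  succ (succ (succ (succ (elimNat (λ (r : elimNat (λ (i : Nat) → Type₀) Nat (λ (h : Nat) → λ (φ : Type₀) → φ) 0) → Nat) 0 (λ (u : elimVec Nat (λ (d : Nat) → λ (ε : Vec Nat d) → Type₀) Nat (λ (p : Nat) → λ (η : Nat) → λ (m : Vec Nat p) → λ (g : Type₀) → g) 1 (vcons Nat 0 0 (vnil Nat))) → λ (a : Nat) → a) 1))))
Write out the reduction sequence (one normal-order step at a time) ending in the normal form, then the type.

normal-order reduction sequence:
  succ (succ (succ (succ (elimNat (λ (r : elimNat (λ (i : Nat) → Type₀) Nat (λ (h : Nat) → λ (φ : Type₀) → φ) 0) → Nat) 0 (λ (u : elimVec Nat (λ (d : Nat) → λ (ε : Vec Nat d) → Type₀) Nat (λ (p : Nat) → λ (η : Nat) → λ (m : Vec Nat p) → λ (g : Type₀) → g) 1 (vcons Nat 0 0 (vnil Nat))) → λ (a : Nat) → a) 1))))
  ~> succ (succ (succ (succ ((λ (r : elimVec Nat (λ (i : Nat) → λ (h : Vec Nat i) → Type₀) Nat (λ (φ : Nat) → λ (u : Nat) → λ (d : Vec Nat φ) → λ (ε : Type₀) → ε) 1 (vcons Nat 0 0 (vnil Nat))) → λ (p : Nat) → p) 0 (elimNat (λ (η : elimNat (λ (m : Nat) → Type₀) Nat (λ (g : Nat) → λ (a : Type₀) → a) 0) → Nat) 0 (λ (s : elimVec Nat (λ (b : Nat) → λ (ν : Vec Nat b) → Type₀) Nat (λ (χ : Nat) → λ (ψ : Nat) → λ (e : Vec Nat χ) → λ (w : Type₀) → w) 1 (vcons Nat 0 0 (vnil Nat))) → λ (n : Nat) → n) 0)))))
  ~> succ (succ (succ (succ ((λ (r : Nat) → r) (elimNat (λ (i : elimNat (λ (h : Nat) → Type₀) Nat (λ (φ : Nat) → λ (u : Type₀) → u) 0) → Nat) 0 (λ (d : elimVec Nat (λ (ε : Nat) → λ (p : Vec Nat ε) → Type₀) Nat (λ (η : Nat) → λ (m : Nat) → λ (g : Vec Nat η) → λ (a : Type₀) → a) 1 (vcons Nat 0 0 (vnil Nat))) → λ (s : Nat) → s) 0)))))
  ~> succ (succ (succ (succ (elimNat (λ (r : elimNat (λ (i : Nat) → Type₀) Nat (λ (h : Nat) → λ (φ : Type₀) → φ) 0) → Nat) 0 (λ (u : elimVec Nat (λ (d : Nat) → λ (ε : Vec Nat d) → Type₀) Nat (λ (p : Nat) → λ (η : Nat) → λ (m : Vec Nat p) → λ (g : Type₀) → g) 1 (vcons Nat 0 0 (vnil Nat))) → λ (a : Nat) → a) 0))))
  ~> 4
type:
  Nat


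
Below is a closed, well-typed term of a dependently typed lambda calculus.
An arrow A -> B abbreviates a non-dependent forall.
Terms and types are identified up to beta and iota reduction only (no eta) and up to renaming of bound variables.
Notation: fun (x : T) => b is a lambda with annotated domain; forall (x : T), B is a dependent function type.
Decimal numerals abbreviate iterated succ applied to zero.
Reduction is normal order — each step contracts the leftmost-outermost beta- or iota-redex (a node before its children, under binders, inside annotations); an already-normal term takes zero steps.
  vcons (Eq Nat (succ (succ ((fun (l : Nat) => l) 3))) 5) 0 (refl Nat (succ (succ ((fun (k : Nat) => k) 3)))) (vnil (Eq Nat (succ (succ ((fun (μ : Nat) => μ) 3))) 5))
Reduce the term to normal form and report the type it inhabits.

reduced normal form:
  vcons (Eq Nat 5 5) 0 (refl Nat 5) (vnil (Eq Nat 5 5))
type:
  Vec (Eq Nat 5 5) 1
observation: the term reaches its normal form after 3 normal-order steps.


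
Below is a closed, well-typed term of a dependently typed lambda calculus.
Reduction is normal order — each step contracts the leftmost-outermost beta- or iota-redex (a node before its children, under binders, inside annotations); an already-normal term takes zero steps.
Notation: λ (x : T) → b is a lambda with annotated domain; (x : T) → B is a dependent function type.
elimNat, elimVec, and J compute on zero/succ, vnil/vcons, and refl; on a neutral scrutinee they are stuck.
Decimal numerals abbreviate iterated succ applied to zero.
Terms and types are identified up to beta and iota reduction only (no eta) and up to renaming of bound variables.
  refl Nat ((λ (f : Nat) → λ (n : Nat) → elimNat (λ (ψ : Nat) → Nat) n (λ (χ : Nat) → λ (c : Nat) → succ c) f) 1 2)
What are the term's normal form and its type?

reduced normal form:
  refl Nat 3
type:
  Eq Nat 3 3


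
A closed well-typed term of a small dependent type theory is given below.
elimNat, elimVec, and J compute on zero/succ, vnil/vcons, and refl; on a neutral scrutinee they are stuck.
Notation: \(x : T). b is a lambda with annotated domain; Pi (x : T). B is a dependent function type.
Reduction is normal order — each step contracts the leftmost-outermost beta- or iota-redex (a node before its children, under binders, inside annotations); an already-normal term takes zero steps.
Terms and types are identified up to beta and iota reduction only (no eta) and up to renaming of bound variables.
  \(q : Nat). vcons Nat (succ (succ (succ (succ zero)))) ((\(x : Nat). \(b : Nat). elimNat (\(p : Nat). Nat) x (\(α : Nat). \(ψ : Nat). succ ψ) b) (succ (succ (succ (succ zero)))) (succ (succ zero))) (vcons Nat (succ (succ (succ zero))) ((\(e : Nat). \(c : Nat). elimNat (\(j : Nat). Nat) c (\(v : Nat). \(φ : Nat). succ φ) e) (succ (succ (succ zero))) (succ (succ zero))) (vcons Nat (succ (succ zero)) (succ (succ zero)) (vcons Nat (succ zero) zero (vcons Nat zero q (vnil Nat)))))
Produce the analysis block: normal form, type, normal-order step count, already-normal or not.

reduced normal form:
  \(q : Nat). vcons Nat (succ (succ (succ (succ zero)))) (succ (succ (succ (succ (succ (succ zero)))))) (vcons Nat (succ (succ (succ zero))) (succ (succ (succ (succ (succ zero))))) (vcons Nat (succ (succ zero)) (succ (succ zero)) (vcons Nat (succ zero) zero (vcons Nat zero q (vnil Nat)))))
the term's type:
  Pi (q : Nat). Vec Nat (succ (succ (succ (succ (succ zero)))))
normal-order step count: 21
started in normal form: no
first redex: a beta-redex
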